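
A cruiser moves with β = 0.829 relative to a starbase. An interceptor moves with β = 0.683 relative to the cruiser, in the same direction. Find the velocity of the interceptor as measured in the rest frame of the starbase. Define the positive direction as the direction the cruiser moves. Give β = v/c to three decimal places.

β = 0.965

With v = 0.829 and u' = 0.683 (in units of c),
u = (u' + v)/(1 + u'v/c²):
u = (0.683 + 0.829) / (1 + 0.683·0.829) = 1.5120/1.5662 = 0.9654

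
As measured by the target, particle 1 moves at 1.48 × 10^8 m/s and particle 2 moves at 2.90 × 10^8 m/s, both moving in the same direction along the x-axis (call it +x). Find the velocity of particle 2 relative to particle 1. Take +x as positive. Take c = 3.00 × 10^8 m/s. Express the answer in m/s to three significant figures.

+2.71 × 10^8 m/s

β_A = 0.493, β_B = 0.967 (dividing each by c = 3.00 × 10^8 m/s).
Transform to A's frame with the inverse velocity-addition law: u' = (u − v)/(1 − uv/c²), taking u = β_B and v = β_A.
u' = (0.967 − 0.493) / (1 − (0.493)(0.967)) = 0.4733/0.5231 = 0.9048.
u' = 0.9048 × 3.00 × 10^8 m/s.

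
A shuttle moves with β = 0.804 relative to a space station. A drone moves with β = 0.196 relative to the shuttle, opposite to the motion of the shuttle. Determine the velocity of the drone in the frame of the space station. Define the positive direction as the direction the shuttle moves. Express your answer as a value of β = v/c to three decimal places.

With v = 0.804 and u' = -0.196 (in units of c),
u = (u' + v)/(1 + u'v/c²):
u = (-0.196 + 0.804) / (1 + (-0.196)·0.804) = 0.6080/0.8424 = 0.7217
(Galilean addition would give +0.608c.)

β = +0.722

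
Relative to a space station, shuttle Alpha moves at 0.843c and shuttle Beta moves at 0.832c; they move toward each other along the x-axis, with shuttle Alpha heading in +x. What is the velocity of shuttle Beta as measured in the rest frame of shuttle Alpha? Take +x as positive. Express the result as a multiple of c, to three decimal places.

-0.984c

β_A = 0.843, β_B = -0.832.
Transform to A's frame with the inverse velocity-addition law: u' = (u − v)/(1 − uv/c²), taking u = β_B and v = β_A.
u' = (-0.832 − 0.843) / (1 − (0.843)(-0.832)) = -1.6750/1.7014 = -0.9845.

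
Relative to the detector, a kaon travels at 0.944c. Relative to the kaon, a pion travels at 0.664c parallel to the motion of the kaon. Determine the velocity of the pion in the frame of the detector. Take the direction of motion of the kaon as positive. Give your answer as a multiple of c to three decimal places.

0.988c

With v = 0.944 and u' = 0.664 (in units of c),
u = (u' + v)/(1 + u'v/c²):
u = (0.664 + 0.944) / (1 + 0.664·0.944) = 1.6080/1.6268 = 0.9884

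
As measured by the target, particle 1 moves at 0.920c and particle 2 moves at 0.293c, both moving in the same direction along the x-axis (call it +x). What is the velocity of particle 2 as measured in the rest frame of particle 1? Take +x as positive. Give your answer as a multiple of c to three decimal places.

-0.858c

β_A = 0.920, β_B = 0.293.
Transform to A's frame with the inverse velocity-addition law: u' = (u − v)/(1 − uv/c²), taking u = β_B and v = β_A.
u' = (0.293 − 0.920) / (1 − (0.920)(0.293)) = -0.6270/0.7304 = -0.8584.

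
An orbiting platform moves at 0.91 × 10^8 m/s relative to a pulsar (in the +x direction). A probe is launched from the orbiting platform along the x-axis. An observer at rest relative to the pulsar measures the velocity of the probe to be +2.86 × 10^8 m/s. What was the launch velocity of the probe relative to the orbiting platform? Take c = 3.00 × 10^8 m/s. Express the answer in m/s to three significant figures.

+2.74 × 10^8 m/s

v = 0.303c, u = 0.953c.
Invert the composition law: u' = (u − v)/(1 − uv/c²).
u' = (0.953 − 0.303) / (1 − (0.953)(0.303)) = 0.6500/0.7108 = 0.9144.
u' = 0.9144 × 3.00 × 10^8 m/s.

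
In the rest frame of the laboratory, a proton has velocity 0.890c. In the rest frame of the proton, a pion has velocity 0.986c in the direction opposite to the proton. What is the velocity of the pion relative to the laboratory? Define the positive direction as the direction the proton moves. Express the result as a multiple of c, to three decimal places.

With v = 0.890 and u' = -0.986 (in units of c),
u = (u' + v)/(1 + u'v/c²):
u = (-0.986 + 0.890) / (1 + (-0.986)·0.890) = -0.0960/0.1225 = -0.7839
(Galilean addition would give -0.096c.)

-0.784c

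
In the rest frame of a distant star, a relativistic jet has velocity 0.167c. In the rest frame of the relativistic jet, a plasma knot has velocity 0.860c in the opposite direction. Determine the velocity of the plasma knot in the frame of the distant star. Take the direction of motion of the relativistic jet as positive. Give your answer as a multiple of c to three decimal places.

-0.809c

With v = 0.167 and u' = -0.860 (in units of c),
u = (u' + v)/(1 + u'v/c²):
u = (-0.860 + 0.167) / (1 + (-0.860)·0.167) = -0.6930/0.8564 = -0.8092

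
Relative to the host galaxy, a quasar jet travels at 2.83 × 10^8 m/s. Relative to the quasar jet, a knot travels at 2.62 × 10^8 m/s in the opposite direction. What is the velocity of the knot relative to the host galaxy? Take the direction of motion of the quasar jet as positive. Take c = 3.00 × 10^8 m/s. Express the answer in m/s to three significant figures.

+1.19 × 10^8 m/s

In units of c (dividing by 3.00 × 10^8 m/s): v = 0.943, u' = -0.873.
u = (u' + v)/(1 + u'v/c²):
u = (-0.873 + 0.943) / (1 + (-0.873)·0.943) = 0.0700/0.1762 = 0.3974
(Galilean addition would give +0.070c.)
Converting back: u = 0.3974 × 3.00 × 10^8 m/s.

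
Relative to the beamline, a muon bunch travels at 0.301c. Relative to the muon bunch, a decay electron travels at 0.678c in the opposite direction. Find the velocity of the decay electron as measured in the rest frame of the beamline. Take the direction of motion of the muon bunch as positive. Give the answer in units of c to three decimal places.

-0.474c

With v = 0.301 and u' = -0.678 (in units of c),
u = (u' + v)/(1 + u'v/c²):
u = (-0.678 + 0.301) / (1 + (-0.678)·0.301) = -0.3770/0.7959 = -0.4737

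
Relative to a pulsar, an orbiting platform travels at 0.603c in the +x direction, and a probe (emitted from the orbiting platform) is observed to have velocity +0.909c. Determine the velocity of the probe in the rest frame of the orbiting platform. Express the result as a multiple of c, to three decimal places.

+0.677c

Invert the composition law: u' = (u − v)/(1 − uv/c²).
u' = (0.909 − 0.603) / (1 − (0.909)(0.603)) = 0.3060/0.4519 = 0.6772.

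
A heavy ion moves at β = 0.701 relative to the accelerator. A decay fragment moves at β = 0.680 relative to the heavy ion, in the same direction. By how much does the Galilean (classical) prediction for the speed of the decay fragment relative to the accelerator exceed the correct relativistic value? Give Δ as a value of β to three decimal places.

Galilean: u_cl = 0.680 + 0.701 = 1.3810.
Relativistic: u_rel = (0.680 + 0.701) / (1 + 0.680·0.701) = 1.3810/1.4767 = 0.9352.
Δ = 1.3810 − 0.9352 = 0.4458.
(The classical prediction exceeds c; the relativistic result does not.)

Δ = 0.446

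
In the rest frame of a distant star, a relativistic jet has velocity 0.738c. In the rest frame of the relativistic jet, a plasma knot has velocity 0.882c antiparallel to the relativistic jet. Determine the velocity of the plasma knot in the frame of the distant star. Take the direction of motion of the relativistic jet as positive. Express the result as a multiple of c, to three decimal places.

-0.413c

With v = 0.738 and u' = -0.882 (in units of c),
u = (u' + v)/(1 + u'v/c²):
u = (-0.882 + 0.738) / (1 + (-0.882)·0.738) = -0.1440/0.3491 = -0.4125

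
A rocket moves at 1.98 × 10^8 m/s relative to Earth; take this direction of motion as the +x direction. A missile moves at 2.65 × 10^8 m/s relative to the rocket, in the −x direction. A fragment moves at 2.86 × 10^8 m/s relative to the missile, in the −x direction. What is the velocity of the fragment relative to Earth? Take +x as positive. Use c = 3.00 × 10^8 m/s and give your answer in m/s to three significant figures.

Apply u = (u' + v)/(1 + u'v/c²) successively, working outward toward Earth.
(Dividing each given speed by c = 3.00 × 10^8 m/s to work in units of c.)
Start: velocity of the rocket relative to Earth = 0.6600c.
Compose with the missile (u' = -0.883 in the rocket frame): u_1 = (-0.883 + 0.660) / (1 + (-0.883)·0.660) = -0.2233/0.4170 = -0.5356.
Compose with the fragment (u' = -0.953 in the missile frame): u_2 = (-0.953 + (-0.536)) / (1 + (-0.953)·(-0.536)) = -1.4889/1.5106 = -0.9857.
So u = -0.9857 × 3.00 × 10^8 m/s.

-2.96 × 10^8 m/s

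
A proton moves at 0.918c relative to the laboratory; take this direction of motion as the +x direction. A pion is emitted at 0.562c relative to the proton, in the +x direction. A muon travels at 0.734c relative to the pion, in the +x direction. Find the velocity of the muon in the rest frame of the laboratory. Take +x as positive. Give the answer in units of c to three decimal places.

0.996c

Apply u = (u' + v)/(1 + u'v/c²) successively, working outward toward the laboratory.
Start: velocity of the proton relative to the laboratory = 0.9180c.
Compose with the pion (u' = 0.562 in the proton frame): u_1 = (0.562 + 0.918) / (1 + 0.562·0.918) = 1.4800/1.5159 = 0.9763.
Compose with the muon (u' = 0.734 in the pion frame): u_2 = (0.734 + 0.976) / (1 + 0.734·0.976) = 1.7103/1.7166 = 0.9963.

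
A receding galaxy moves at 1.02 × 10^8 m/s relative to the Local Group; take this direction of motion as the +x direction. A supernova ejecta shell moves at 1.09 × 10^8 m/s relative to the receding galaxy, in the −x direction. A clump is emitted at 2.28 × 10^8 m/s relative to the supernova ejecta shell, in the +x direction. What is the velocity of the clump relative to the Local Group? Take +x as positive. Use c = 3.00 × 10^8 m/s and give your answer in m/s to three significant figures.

+2.25 × 10^8 m/s

Apply u = (u' + v)/(1 + u'v/c²) successively, working outward toward the Local Group.
(Dividing each given speed by c = 3.00 × 10^8 m/s to work in units of c.)
Start: velocity of the receding galaxy relative to the Local Group = 0.3400c.
Compose with the supernova ejecta shell (u' = -0.363 in the receding galaxy frame): u_1 = (-0.363 + 0.340) / (1 + (-0.363)·0.340) = -0.0233/0.8765 = -0.0266.
Compose with the clump (u' = 0.760 in the supernova ejecta shell frame): u_2 = (0.760 + (-0.027)) / (1 + 0.760·(-0.027)) = 0.7334/0.9798 = 0.7485.
So u = 0.7485 × 3.00 × 10^8 m/s.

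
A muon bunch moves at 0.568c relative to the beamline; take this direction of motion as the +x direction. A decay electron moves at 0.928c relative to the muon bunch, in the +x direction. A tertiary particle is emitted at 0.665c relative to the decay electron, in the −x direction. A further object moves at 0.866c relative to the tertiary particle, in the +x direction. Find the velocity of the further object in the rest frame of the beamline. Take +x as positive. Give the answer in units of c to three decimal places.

+0.993c

Apply u = (u' + v)/(1 + u'v/c²) successively, working outward toward the beamline.
Start: velocity of the muon bunch relative to the beamline = 0.5680c.
Compose with the decay electron (u' = 0.928 in the muon bunch frame): u_1 = (0.928 + 0.568) / (1 + 0.928·0.568) = 1.4960/1.5271 = 0.9796.
Compose with the tertiary particle (u' = -0.665 in the decay electron frame): u_2 = (-0.665 + 0.980) / (1 + (-0.665)·0.980) = 0.3146/0.3485 = 0.9027.
Compose with the further object (u' = 0.866 in the tertiary particle frame): u_3 = (0.866 + 0.903) / (1 + 0.866·0.903) = 1.7687/1.7817 = 0.9927.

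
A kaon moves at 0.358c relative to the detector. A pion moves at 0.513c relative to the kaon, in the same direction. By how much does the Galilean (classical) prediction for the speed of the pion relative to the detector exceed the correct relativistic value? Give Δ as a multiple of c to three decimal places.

Δ = 0.135c

Galilean: u_cl = 0.513 + 0.358 = 0.8710.
Relativistic: u_rel = (0.513 + 0.358) / (1 + 0.513·0.358) = 0.8710/1.1837 = 0.7359.
Δ = 0.8710 − 0.7359 = 0.1351.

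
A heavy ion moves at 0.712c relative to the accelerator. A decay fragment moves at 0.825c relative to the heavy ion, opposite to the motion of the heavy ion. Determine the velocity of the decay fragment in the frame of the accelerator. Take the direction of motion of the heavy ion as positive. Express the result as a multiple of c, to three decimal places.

With v = 0.712 and u' = -0.825 (in units of c),
u = (u' + v)/(1 + u'v/c²):
u = (-0.825 + 0.712) / (1 + (-0.825)·0.712) = -0.1130/0.4126 = -0.2739
(Galilean addition would give -0.113c.)

-0.274c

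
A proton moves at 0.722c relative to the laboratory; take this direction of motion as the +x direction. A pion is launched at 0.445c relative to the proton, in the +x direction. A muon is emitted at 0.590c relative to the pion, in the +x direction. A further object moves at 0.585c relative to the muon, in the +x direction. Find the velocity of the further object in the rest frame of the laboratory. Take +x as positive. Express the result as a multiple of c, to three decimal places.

0.992c

Apply u = (u' + v)/(1 + u'v/c²) successively, working outward toward the laboratory.
Start: velocity of the proton relative to the laboratory = 0.7220c.
Compose with the pion (u' = 0.445 in the proton frame): u_1 = (0.445 + 0.722) / (1 + 0.445·0.722) = 1.1670/1.3213 = 0.8832.
Compose with the muon (u' = 0.590 in the pion frame): u_2 = (0.590 + 0.883) / (1 + 0.590·0.883) = 1.4732/1.5211 = 0.9685.
Compose with the further object (u' = 0.585 in the muon frame): u_3 = (0.585 + 0.969) / (1 + 0.585·0.969) = 1.5535/1.5666 = 0.9917.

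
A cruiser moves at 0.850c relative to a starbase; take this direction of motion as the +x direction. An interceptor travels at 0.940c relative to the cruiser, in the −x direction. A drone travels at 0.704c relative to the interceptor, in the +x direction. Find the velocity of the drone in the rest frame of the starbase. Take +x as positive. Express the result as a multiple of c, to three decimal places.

+0.374c

Apply u = (u' + v)/(1 + u'v/c²) successively, working outward toward the starbase.
Start: velocity of the cruiser relative to the starbase = 0.8500c.
Compose with the interceptor (u' = -0.940 in the cruiser frame): u_1 = (-0.940 + 0.850) / (1 + (-0.940)·0.850) = -0.0900/0.2010 = -0.4478.
Compose with the drone (u' = 0.704 in the interceptor frame): u_2 = (0.704 + (-0.448)) / (1 + 0.704·(-0.448)) = 0.2562/0.6848 = 0.3742.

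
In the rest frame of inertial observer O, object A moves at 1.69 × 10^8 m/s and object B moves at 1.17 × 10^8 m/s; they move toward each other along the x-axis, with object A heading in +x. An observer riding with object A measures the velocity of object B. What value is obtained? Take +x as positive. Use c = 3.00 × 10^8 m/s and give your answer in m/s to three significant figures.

β_A = 0.563, β_B = -0.390 (dividing each by c = 3.00 × 10^8 m/s).
Transform to A's frame with the inverse velocity-addition law: u' = (u − v)/(1 − uv/c²), taking u = β_B and v = β_A.
u' = (-0.390 − 0.563) / (1 − (0.563)(-0.390)) = -0.9533/1.2197 = -0.7816.
u' = -0.7816 × 3.00 × 10^8 m/s.

-2.34 × 10^8 m/s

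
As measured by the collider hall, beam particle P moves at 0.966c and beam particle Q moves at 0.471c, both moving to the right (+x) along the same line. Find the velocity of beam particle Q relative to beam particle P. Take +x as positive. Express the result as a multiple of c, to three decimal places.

β_A = 0.966, β_B = 0.471.
Transform to A's frame with the inverse velocity-addition law: u' = (u − v)/(1 − uv/c²), taking u = β_B and v = β_A.
u' = (0.471 − 0.966) / (1 − (0.966)(0.471)) = -0.4950/0.5450 = -0.9082.

-0.908c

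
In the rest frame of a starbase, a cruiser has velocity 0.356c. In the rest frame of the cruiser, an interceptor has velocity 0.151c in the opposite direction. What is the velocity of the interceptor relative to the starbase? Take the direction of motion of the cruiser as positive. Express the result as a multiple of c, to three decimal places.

+0.217c

With v = 0.356 and u' = -0.151 (in units of c),
u = (u' + v)/(1 + u'v/c²):
u = (-0.151 + 0.356) / (1 + (-0.151)·0.356) = 0.2050/0.9462 = 0.2166
(Galilean addition would give +0.205c.)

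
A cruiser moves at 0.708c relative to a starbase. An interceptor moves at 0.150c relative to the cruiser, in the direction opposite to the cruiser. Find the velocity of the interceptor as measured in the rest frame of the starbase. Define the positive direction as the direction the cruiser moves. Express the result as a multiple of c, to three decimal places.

+0.624c

With v = 0.708 and u' = -0.150 (in units of c),
u = (u' + v)/(1 + u'v/c²):
u = (-0.150 + 0.708) / (1 + (-0.150)·0.708) = 0.5580/0.8938 = 0.6243
(Galilean addition would give +0.558c.)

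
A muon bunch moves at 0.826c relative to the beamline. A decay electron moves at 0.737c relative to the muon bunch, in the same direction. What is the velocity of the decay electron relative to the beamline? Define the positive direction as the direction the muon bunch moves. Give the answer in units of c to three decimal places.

0.972c

With v = 0.826 and u' = 0.737 (in units of c),
u = (u' + v)/(1 + u'v/c²):
u = (0.737 + 0.826) / (1 + 0.737·0.826) = 1.5630/1.6088 = 0.9716
(Galilean addition would give +1.563c, exceeding c.)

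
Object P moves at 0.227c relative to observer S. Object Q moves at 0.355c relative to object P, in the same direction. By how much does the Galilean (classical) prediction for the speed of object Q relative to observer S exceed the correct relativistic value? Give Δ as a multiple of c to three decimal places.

Galilean: u_cl = 0.355 + 0.227 = 0.5820.
Relativistic: u_rel = (0.355 + 0.227) / (1 + 0.355·0.227) = 0.5820/1.0806 = 0.5386.
Δ = 0.5820 − 0.5386 = 0.0434.

Δ = 0.043c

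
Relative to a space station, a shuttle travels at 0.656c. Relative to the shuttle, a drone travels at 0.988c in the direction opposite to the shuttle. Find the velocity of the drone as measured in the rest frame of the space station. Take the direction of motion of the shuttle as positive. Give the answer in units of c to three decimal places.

-0.944c

With v = 0.656 and u' = -0.988 (in units of c),
u = (u' + v)/(1 + u'v/c²):
u = (-0.988 + 0.656) / (1 + (-0.988)·0.656) = -0.3320/0.3519 = -0.9435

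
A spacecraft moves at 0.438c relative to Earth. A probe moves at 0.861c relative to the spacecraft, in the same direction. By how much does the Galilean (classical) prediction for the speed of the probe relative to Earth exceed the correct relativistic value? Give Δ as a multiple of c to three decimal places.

Galilean: u_cl = 0.861 + 0.438 = 1.2990.
Relativistic: u_rel = (0.861 + 0.438) / (1 + 0.861·0.438) = 1.2990/1.3771 = 0.9433.
Δ = 1.2990 − 0.9433 = 0.3557.
(The classical prediction exceeds c; the relativistic result does not.)

Δ = 0.356c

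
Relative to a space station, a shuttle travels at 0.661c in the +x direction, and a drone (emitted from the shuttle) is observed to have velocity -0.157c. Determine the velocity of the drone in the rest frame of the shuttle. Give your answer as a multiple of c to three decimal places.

-0.741c

Invert the composition law: u' = (u − v)/(1 − uv/c²).
u' = (-0.157 − 0.661) / (1 − (-0.157)(0.661)) = -0.8180/1.1038 = -0.7411.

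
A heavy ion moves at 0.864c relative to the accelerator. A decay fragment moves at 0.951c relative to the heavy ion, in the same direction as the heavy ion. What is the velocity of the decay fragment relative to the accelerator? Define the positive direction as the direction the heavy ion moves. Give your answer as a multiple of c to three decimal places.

With v = 0.864 and u' = 0.951 (in units of c),
u = (u' + v)/(1 + u'v/c²):
u = (0.951 + 0.864) / (1 + 0.951·0.864) = 1.8150/1.8217 = 0.9963

0.996c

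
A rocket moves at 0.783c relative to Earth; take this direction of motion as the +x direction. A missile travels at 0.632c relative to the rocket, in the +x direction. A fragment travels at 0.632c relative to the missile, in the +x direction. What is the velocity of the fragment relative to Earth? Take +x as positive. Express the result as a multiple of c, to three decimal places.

0.988c

Apply u = (u' + v)/(1 + u'v/c²) successively, working outward toward Earth.
Start: velocity of the rocket relative to Earth = 0.7830c.
Compose with the missile (u' = 0.632 in the rocket frame): u_1 = (0.632 + 0.783) / (1 + 0.632·0.783) = 1.4150/1.4949 = 0.9466.
Compose with the fragment (u' = 0.632 in the missile frame): u_2 = (0.632 + 0.947) / (1 + 0.632·0.947) = 1.5786/1.5982 = 0.9877.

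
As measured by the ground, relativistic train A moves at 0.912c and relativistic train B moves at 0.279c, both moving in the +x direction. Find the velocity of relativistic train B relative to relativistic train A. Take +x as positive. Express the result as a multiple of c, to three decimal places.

β_A = 0.912, β_B = 0.279.
Transform to A's frame with the inverse velocity-addition law: u' = (u − v)/(1 − uv/c²), taking u = β_B and v = β_A.
u' = (0.279 − 0.912) / (1 − (0.912)(0.279)) = -0.6330/0.7456 = -0.8490.

-0.849c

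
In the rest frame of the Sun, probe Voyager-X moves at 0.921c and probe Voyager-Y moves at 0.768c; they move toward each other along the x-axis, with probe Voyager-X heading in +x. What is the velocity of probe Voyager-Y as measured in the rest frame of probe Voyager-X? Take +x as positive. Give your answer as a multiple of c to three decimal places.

β_A = 0.921, β_B = -0.768.
Transform to A's frame with the inverse velocity-addition law: u' = (u − v)/(1 − uv/c²), taking u = β_B and v = β_A.
u' = (-0.768 − 0.921) / (1 − (0.921)(-0.768)) = -1.6890/1.7073 = -0.9893.

-0.989c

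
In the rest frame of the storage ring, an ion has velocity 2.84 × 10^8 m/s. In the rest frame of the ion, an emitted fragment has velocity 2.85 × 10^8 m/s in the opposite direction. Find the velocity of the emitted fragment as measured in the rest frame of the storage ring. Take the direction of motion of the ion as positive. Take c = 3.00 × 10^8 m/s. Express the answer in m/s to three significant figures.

-9.93 × 10^6 m/s

In units of c (dividing by 3.00 × 10^8 m/s): v = 0.947, u' = -0.950.
u = (u' + v)/(1 + u'v/c²):
u = (-0.950 + 0.947) / (1 + (-0.950)·0.947) = -0.0033/0.1007 = -0.0331
Converting back: u = -0.0331 × 3.00 × 10^8 m/s.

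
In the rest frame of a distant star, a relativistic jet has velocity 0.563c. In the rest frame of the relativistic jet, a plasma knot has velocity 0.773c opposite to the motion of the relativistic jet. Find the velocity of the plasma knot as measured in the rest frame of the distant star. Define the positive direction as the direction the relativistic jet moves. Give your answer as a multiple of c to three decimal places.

With v = 0.563 and u' = -0.773 (in units of c),
u = (u' + v)/(1 + u'v/c²):
u = (-0.773 + 0.563) / (1 + (-0.773)·0.563) = -0.2100/0.5648 = -0.3718
(Galilean addition would give -0.210c.)

-0.372c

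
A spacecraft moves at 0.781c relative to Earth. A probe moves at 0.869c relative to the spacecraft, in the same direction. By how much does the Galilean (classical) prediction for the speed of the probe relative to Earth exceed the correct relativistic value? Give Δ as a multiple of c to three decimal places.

Galilean: u_cl = 0.869 + 0.781 = 1.6500.
Relativistic: u_rel = (0.869 + 0.781) / (1 + 0.869·0.781) = 1.6500/1.6787 = 0.9829.
Δ = 1.6500 − 0.9829 = 0.6671.
(The classical prediction exceeds c; the relativistic result does not.)

Δ = 0.667c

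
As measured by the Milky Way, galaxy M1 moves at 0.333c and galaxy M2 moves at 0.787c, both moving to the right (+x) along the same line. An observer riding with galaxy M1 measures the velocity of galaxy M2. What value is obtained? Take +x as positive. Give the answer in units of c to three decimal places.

+0.615c

β_A = 0.333, β_B = 0.787.
Transform to A's frame with the inverse velocity-addition law: u' = (u − v)/(1 − uv/c²), taking u = β_B and v = β_A.
u' = (0.787 − 0.333) / (1 − (0.333)(0.787)) = 0.4540/0.7379 = 0.6152.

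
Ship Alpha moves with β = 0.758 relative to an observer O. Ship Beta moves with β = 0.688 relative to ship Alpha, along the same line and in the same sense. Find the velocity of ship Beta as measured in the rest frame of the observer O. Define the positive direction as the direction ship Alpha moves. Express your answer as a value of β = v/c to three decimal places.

β = 0.950

With v = 0.758 and u' = 0.688 (in units of c),
u = (u' + v)/(1 + u'v/c²):
u = (0.688 + 0.758) / (1 + 0.688·0.758) = 1.4460/1.5215 = 0.9504
(Galilean addition would give +1.446c, exceeding c.)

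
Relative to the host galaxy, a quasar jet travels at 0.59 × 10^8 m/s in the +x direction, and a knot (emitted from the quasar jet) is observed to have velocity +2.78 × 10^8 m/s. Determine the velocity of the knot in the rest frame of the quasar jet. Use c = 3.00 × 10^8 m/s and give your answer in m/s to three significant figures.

+2.68 × 10^8 m/s

v = 0.197c, u = 0.927c.
Invert the composition law: u' = (u − v)/(1 − uv/c²).
u' = (0.927 − 0.197) / (1 − (0.927)(0.197)) = 0.7300/0.8178 = 0.8927.
u' = 0.8927 × 3.00 × 10^8 m/s.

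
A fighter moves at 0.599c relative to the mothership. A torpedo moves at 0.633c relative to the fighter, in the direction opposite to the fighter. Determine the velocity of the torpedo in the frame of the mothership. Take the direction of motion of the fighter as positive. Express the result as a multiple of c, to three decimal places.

-0.055c

With v = 0.599 and u' = -0.633 (in units of c),
u = (u' + v)/(1 + u'v/c²):
u = (-0.633 + 0.599) / (1 + (-0.633)·0.599) = -0.0340/0.6208 = -0.0548
(Galilean addition would give -0.034c.)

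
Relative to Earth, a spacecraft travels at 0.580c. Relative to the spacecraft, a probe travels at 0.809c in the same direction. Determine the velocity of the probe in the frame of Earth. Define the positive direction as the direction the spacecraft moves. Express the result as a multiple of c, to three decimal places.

0.945c

With v = 0.580 and u' = 0.809 (in units of c),
u = (u' + v)/(1 + u'v/c²):
u = (0.809 + 0.580) / (1 + 0.809·0.580) = 1.3890/1.4692 = 0.9454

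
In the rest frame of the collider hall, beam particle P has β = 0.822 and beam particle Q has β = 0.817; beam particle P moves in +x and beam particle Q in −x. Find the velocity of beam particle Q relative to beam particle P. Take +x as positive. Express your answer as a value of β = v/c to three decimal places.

β = -0.981

β_A = 0.822, β_B = -0.817.
Transform to A's frame with the inverse velocity-addition law: u' = (u − v)/(1 − uv/c²), taking u = β_B and v = β_A.
u' = (-0.817 − 0.822) / (1 − (0.822)(-0.817)) = -1.6390/1.6716 = -0.9805.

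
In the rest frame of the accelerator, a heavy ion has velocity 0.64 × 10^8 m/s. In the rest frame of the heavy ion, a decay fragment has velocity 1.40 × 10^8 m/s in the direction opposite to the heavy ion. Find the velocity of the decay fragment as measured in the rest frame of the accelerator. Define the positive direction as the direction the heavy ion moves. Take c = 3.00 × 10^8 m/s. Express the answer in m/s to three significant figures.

-8.44 × 10^7 m/s

In units of c (dividing by 3.00 × 10^8 m/s): v = 0.213, u' = -0.467.
u = (u' + v)/(1 + u'v/c²):
u = (-0.467 + 0.213) / (1 + (-0.467)·0.213) = -0.2533/0.9004 = -0.2813
Converting back: u = -0.2813 × 3.00 × 10^8 m/s.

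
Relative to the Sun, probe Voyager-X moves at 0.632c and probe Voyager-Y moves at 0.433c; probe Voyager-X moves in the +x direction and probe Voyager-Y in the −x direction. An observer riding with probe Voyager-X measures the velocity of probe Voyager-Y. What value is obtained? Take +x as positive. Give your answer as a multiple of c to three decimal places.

β_A = 0.632, β_B = -0.433.
Transform to A's frame with the inverse velocity-addition law: u' = (u − v)/(1 − uv/c²), taking u = β_B and v = β_A.
u' = (-0.433 − 0.632) / (1 − (0.632)(-0.433)) = -1.0650/1.2737 = -0.8362.

-0.836c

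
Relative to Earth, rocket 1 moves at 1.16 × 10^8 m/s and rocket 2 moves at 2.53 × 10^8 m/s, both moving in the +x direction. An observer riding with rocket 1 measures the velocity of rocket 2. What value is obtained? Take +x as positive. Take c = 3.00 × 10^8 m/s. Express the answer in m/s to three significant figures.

β_A = 0.387, β_B = 0.843 (dividing each by c = 3.00 × 10^8 m/s).
Transform to A's frame with the inverse velocity-addition law: u' = (u − v)/(1 − uv/c²), taking u = β_B and v = β_A.
u' = (0.843 − 0.387) / (1 − (0.387)(0.843)) = 0.4567/0.6739 = 0.6776.
u' = 0.6776 × 3.00 × 10^8 m/s.

+2.03 × 10^8 m/s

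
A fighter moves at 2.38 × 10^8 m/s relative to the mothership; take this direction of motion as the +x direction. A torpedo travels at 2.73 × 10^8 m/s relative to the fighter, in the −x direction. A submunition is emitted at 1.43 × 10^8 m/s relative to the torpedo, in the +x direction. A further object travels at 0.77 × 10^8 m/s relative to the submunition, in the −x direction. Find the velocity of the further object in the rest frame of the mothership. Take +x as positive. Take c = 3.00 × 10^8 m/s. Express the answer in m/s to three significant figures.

Apply u = (u' + v)/(1 + u'v/c²) successively, working outward toward the mothership.
(Dividing each given speed by c = 3.00 × 10^8 m/s to work in units of c.)
Start: velocity of the fighter relative to the mothership = 0.7933c.
Compose with the torpedo (u' = -0.910 in the fighter frame): u_1 = (-0.910 + 0.793) / (1 + (-0.910)·0.793) = -0.1167/0.2781 = -0.4196.
Compose with the submunition (u' = 0.477 in the torpedo frame): u_2 = (0.477 + (-0.420)) / (1 + 0.477·(-0.420)) = 0.0571/0.8000 = 0.0714.
Compose with the further object (u' = -0.257 in the submunition frame): u_3 = (-0.257 + 0.071) / (1 + (-0.257)·0.071) = -0.1853/0.9817 = -0.1887.
So u = -0.1887 × 3.00 × 10^8 m/s.

-5.66 × 10^7 m/s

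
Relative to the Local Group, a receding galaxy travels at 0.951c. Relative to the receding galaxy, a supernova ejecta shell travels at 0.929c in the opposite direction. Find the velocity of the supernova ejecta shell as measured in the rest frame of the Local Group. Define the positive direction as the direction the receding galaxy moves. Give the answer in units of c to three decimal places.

+0.189c

With v = 0.951 and u' = -0.929 (in units of c),
u = (u' + v)/(1 + u'v/c²):
u = (-0.929 + 0.951) / (1 + (-0.929)·0.951) = 0.0220/0.1165 = 0.1888
(Galilean addition would give +0.022c.)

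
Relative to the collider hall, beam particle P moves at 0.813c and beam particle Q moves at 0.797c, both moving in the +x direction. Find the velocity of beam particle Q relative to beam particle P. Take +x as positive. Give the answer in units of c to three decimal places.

-0.045c

β_A = 0.813, β_B = 0.797.
Transform to A's frame with the inverse velocity-addition law: u' = (u − v)/(1 − uv/c²), taking u = β_B and v = β_A.
u' = (0.797 − 0.813) / (1 − (0.813)(0.797)) = -0.0160/0.3520 = -0.0454.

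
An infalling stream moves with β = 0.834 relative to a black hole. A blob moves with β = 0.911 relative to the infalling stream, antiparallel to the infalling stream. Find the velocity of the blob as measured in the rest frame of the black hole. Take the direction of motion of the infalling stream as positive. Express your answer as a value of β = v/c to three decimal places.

With v = 0.834 and u' = -0.911 (in units of c),
u = (u' + v)/(1 + u'v/c²):
u = (-0.911 + 0.834) / (1 + (-0.911)·0.834) = -0.0770/0.2402 = -0.3205
(Galilean addition would give -0.077c.)

β = -0.321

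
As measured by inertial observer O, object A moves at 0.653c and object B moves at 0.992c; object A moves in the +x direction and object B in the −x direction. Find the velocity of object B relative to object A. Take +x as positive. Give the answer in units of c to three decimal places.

-0.998c

β_A = 0.653, β_B = -0.992.
Transform to A's frame with the inverse velocity-addition law: u' = (u − v)/(1 − uv/c²), taking u = β_B and v = β_A.
u' = (-0.992 − 0.653) / (1 − (0.653)(-0.992)) = -1.6450/1.6478 = -0.9983.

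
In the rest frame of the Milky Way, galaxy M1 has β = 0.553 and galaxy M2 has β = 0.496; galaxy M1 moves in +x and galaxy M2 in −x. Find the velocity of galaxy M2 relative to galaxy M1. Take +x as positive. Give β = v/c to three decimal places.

β_A = 0.553, β_B = -0.496.
Transform to A's frame with the inverse velocity-addition law: u' = (u − v)/(1 − uv/c²), taking u = β_B and v = β_A.
u' = (-0.496 − 0.553) / (1 − (0.553)(-0.496)) = -1.0490/1.2743 = -0.8232.

β = -0.823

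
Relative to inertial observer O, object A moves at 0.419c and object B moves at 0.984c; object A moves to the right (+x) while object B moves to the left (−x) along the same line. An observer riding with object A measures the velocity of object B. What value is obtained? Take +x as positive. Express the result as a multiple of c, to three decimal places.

-0.993c

β_A = 0.419, β_B = -0.984.
Transform to A's frame with the inverse velocity-addition law: u' = (u − v)/(1 − uv/c²), taking u = β_B and v = β_A.
u' = (-0.984 − 0.419) / (1 − (0.419)(-0.984)) = -1.4030/1.4123 = -0.9934.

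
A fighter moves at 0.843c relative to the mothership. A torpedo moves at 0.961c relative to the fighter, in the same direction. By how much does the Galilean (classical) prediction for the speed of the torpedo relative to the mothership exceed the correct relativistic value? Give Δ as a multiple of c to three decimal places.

Δ = 0.807c

Galilean: u_cl = 0.961 + 0.843 = 1.8040.
Relativistic: u_rel = (0.961 + 0.843) / (1 + 0.961·0.843) = 1.8040/1.8101 = 0.9966.
Δ = 1.8040 − 0.9966 = 0.8074.
(The classical prediction exceeds c; the relativistic result does not.)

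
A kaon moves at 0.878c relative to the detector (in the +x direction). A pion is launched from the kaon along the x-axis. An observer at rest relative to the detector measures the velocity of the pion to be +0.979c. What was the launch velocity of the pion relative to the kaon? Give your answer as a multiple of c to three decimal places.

+0.719c

Invert the composition law: u' = (u − v)/(1 − uv/c²).
u' = (0.979 − 0.878) / (1 − (0.979)(0.878)) = 0.1010/0.1404 = 0.7192.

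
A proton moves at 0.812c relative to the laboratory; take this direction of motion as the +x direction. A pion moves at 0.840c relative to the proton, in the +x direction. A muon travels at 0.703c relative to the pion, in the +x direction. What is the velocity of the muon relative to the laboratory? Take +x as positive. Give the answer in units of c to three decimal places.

Apply u = (u' + v)/(1 + u'v/c²) successively, working outward toward the laboratory.
Start: velocity of the proton relative to the laboratory = 0.8120c.
Compose with the pion (u' = 0.840 in the proton frame): u_1 = (0.840 + 0.812) / (1 + 0.840·0.812) = 1.6520/1.6821 = 0.9821.
Compose with the muon (u' = 0.703 in the pion frame): u_2 = (0.703 + 0.982) / (1 + 0.703·0.982) = 1.6851/1.6904 = 0.9969.

0.997c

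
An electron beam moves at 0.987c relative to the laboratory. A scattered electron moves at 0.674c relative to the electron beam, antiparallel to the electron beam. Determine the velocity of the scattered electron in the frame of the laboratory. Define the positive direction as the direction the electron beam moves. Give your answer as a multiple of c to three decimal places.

+0.935c

With v = 0.987 and u' = -0.674 (in units of c),
u = (u' + v)/(1 + u'v/c²):
u = (-0.674 + 0.987) / (1 + (-0.674)·0.987) = 0.3130/0.3348 = 0.9350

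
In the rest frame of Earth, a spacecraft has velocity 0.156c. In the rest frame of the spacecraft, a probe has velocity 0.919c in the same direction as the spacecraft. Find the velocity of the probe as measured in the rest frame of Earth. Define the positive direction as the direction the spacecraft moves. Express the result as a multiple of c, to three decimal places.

0.940c

With v = 0.156 and u' = 0.919 (in units of c),
u = (u' + v)/(1 + u'v/c²):
u = (0.919 + 0.156) / (1 + 0.919·0.156) = 1.0750/1.1434 = 0.9402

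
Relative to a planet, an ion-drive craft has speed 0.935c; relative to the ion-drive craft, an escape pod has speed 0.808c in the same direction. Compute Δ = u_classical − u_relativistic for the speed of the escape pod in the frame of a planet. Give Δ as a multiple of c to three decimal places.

Galilean: u_cl = 0.808 + 0.935 = 1.7430.
Relativistic: u_rel = (0.808 + 0.935) / (1 + 0.808·0.935) = 1.7430/1.7555 = 0.9929.
Δ = 1.7430 − 0.9929 = 0.7501.
(The classical prediction exceeds c; the relativistic result does not.)

Δ = 0.750c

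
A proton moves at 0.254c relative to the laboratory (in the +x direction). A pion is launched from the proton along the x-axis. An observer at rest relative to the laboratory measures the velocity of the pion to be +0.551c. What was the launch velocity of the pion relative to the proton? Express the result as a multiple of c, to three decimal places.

Invert the composition law: u' = (u − v)/(1 − uv/c²).
u' = (0.551 − 0.254) / (1 − (0.551)(0.254)) = 0.2970/0.8600 = 0.3453.

+0.345c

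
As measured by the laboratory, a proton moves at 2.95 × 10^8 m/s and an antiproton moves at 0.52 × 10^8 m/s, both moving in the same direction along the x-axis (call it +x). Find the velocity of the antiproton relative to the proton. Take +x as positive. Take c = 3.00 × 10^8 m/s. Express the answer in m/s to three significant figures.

β_A = 0.983, β_B = 0.173 (dividing each by c = 3.00 × 10^8 m/s).
Transform to A's frame with the inverse velocity-addition law: u' = (u − v)/(1 − uv/c²), taking u = β_B and v = β_A.
u' = (0.173 − 0.983) / (1 − (0.983)(0.173)) = -0.8100/0.8296 = -0.9764.
u' = -0.9764 × 3.00 × 10^8 m/s.

-2.93 × 10^8 m/s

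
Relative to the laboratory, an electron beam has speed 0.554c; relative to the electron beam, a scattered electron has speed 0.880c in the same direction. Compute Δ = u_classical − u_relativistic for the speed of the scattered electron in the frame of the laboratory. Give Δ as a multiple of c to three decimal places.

Galilean: u_cl = 0.880 + 0.554 = 1.4340.
Relativistic: u_rel = (0.880 + 0.554) / (1 + 0.880·0.554) = 1.4340/1.4875 = 0.9640.
Δ = 1.4340 − 0.9640 = 0.4700.
(The classical prediction exceeds c; the relativistic result does not.)

Δ = 0.470c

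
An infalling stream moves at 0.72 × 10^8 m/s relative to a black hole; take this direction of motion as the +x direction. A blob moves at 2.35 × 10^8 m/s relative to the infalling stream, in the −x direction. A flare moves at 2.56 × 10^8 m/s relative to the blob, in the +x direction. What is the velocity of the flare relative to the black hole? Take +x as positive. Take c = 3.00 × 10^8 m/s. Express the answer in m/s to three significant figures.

Apply u = (u' + v)/(1 + u'v/c²) successively, working outward toward the black hole.
(Dividing each given speed by c = 3.00 × 10^8 m/s to work in units of c.)
Start: velocity of the infalling stream relative to the black hole = 0.2400c.
Compose with the blob (u' = -0.783 in the infalling stream frame): u_1 = (-0.783 + 0.240) / (1 + (-0.783)·0.240) = -0.5433/0.8120 = -0.6691.
Compose with the flare (u' = 0.853 in the blob frame): u_2 = (0.853 + (-0.669)) / (1 + 0.853·(-0.669)) = 0.1842/0.4290 = 0.4294.
So u = 0.4294 × 3.00 × 10^8 m/s.

+1.29 × 10^8 m/s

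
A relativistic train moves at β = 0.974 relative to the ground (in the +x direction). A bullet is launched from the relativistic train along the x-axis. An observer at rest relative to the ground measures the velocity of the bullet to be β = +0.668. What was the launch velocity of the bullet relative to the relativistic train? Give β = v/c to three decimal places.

Invert the composition law: u' = (u − v)/(1 − uv/c²).
u' = (0.668 − 0.974) / (1 − (0.668)(0.974)) = -0.3060/0.3494 = -0.8759.

β = -0.876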